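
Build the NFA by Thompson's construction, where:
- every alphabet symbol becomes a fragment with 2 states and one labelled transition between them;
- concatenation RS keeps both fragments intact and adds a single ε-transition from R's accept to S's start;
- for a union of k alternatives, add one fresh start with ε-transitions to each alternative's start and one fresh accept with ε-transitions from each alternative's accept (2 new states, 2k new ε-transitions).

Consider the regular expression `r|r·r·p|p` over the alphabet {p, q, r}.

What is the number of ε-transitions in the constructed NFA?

Bottom-up over the parse tree:
Each of the 5 symbol leaves contributes 0 ε-transitions.
  r·r·p — 2 ε-transitions
  r|r·r·p|p — 8 ε-transitions

8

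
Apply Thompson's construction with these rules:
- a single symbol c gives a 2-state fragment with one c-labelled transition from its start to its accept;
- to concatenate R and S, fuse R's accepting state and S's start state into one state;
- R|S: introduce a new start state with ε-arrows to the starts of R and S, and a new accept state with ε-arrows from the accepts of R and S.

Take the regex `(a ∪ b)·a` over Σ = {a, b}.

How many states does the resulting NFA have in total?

7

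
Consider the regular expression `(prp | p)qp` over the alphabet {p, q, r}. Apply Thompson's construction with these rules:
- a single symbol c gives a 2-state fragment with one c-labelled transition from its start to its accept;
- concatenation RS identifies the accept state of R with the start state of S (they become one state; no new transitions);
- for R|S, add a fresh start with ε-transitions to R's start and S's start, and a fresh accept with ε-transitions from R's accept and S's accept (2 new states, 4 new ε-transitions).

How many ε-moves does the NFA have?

4

By structural recursion:
Each of the 6 symbol leaves contributes 0 ε-transitions.
  prp : 0 ε-transitions
  prp | p : 4 ε-transitions
  (prp | p)qp : 4 ε-transitions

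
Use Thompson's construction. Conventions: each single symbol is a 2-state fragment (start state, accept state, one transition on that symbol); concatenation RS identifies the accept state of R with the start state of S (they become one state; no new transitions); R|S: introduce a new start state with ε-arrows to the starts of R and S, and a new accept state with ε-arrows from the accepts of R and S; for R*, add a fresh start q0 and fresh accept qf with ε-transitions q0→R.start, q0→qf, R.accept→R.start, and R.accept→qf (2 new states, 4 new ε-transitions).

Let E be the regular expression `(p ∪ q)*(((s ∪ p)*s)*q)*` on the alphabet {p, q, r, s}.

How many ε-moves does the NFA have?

24

Per subexpression:
Each of the 6 symbol leaves contributes 0 ε-transitions.
  p ∪ q = 4 ε-transitions
  (p ∪ q)* = 8 ε-transitions
  s ∪ p = 4 ε-transitions
  (s ∪ p)* = 8 ε-transitions
  (s ∪ p)*s = 8 ε-transitions
  ((s ∪ p)*s)* = 12 ε-transitions
  ((s ∪ p)*s)*q = 12 ε-transitions
  (((s ∪ p)*s)*q)* = 16 ε-transitions
  (p ∪ q)*(((s ∪ p)*s)*q)* = 24 ε-transitions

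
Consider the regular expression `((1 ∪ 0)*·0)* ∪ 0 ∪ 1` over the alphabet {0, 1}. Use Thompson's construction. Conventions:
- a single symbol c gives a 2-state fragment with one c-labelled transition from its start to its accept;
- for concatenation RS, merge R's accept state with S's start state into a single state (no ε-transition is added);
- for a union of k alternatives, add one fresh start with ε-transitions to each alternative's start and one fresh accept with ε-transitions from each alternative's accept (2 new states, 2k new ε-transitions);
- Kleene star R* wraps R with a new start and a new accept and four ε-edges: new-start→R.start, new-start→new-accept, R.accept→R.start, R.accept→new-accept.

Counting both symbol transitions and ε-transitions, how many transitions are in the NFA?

23

Recursing over subexpressions:
Each of the 5 symbol leaves contributes 1 transition (1 symbol, 0 ε).
  1 ∪ 0 : 6 transitions (2 symbol, 4 ε)
  (1 ∪ 0)* : 10 transitions (2 symbol, 8 ε)
  (1 ∪ 0)*·0 : 11 transitions (3 symbol, 8 ε)
  ((1 ∪ 0)*·0)* : 15 transitions (3 symbol, 12 ε)
  ((1 ∪ 0)*·0)* ∪ 0 ∪ 1 : 23 transitions (5 symbol, 18 ε)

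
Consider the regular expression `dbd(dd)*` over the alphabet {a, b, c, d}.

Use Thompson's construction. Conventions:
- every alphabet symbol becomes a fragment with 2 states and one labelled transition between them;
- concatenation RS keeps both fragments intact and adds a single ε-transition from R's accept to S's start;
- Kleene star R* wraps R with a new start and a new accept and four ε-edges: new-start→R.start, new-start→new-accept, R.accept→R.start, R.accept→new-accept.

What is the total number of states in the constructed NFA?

12

Bottom-up over the parse tree:
Each of the 5 symbol leaves contributes a 2-state fragment.
  dd → 4 states
  (dd)* → 6 states
  dbd(dd)* → 12 states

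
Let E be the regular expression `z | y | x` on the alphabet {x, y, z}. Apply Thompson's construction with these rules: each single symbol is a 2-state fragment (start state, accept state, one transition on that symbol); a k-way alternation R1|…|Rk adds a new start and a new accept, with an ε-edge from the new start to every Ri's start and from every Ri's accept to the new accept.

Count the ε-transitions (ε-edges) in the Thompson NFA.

6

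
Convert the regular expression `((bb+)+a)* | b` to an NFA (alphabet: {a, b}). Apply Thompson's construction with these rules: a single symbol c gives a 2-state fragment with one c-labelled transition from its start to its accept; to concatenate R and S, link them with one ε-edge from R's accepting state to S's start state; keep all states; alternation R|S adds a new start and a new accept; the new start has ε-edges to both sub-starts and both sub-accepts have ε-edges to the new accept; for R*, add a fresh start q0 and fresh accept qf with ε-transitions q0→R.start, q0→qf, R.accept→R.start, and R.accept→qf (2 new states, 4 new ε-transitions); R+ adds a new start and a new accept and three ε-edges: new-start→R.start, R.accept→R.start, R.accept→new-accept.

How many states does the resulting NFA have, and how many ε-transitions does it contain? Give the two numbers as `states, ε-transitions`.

16, 16

Per subexpression:
Each of the 4 symbol leaves contributes 2 states and 0 ε-transitions.
  b+ — 4 states, 3 ε-transitions
  bb+ — 6 states, 4 ε-transitions
  (bb+)+ — 8 states, 7 ε-transitions
  (bb+)+a — 10 states, 8 ε-transitions
  ((bb+)+a)* — 12 states, 12 ε-transitions
  ((bb+)+a)* | b — 16 states, 16 ε-transitions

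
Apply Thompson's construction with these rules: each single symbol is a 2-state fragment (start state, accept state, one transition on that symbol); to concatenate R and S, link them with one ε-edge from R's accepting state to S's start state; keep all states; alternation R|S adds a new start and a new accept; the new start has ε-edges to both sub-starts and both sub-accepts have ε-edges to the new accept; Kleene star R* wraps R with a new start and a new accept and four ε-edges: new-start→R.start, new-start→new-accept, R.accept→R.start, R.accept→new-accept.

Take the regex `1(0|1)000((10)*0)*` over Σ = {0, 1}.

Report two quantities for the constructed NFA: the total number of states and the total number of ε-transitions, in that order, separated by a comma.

Bottom-up over the parse tree:
Each of the 9 symbol leaves contributes 2 states and 0 ε-transitions.
  0|1 → 6 states, 4 ε-transitions
  10 → 4 states, 1 ε-transition
  (10)* → 6 states, 5 ε-transitions
  (10)*0 → 8 states, 6 ε-transitions
  ((10)*0)* → 10 states, 10 ε-transitions
  1(0|1)000((10)*0)* → 24 states, 19 ε-transitions

24, 19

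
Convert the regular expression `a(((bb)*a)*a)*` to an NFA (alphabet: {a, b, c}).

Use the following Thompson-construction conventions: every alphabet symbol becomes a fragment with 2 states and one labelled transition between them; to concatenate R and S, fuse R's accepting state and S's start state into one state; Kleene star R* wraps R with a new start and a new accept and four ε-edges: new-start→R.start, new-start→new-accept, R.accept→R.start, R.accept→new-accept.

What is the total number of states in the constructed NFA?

Recursing over subexpressions:
Each of the 5 symbol leaves contributes a 2-state fragment.
  bb : 3 states
  (bb)* : 5 states
  (bb)*a : 6 states
  ((bb)*a)* : 8 states
  ((bb)*a)*a : 9 states
  (((bb)*a)*a)* : 11 states
  a(((bb)*a)*a)* : 12 states

12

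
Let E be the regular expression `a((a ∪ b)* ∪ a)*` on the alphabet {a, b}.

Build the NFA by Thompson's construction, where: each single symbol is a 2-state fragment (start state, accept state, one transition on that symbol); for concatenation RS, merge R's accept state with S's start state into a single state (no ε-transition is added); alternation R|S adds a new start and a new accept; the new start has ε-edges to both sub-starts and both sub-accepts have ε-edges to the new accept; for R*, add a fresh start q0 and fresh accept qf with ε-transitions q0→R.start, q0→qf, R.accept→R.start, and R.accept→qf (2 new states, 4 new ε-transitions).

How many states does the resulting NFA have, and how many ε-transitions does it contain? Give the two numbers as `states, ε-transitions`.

15, 16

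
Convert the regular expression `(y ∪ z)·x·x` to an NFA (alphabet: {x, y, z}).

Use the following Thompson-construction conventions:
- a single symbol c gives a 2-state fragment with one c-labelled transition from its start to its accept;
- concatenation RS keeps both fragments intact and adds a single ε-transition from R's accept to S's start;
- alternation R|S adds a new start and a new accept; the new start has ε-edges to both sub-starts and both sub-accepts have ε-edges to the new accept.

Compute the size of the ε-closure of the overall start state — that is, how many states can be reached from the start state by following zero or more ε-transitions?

Compute the ε-closure size of each fragment's start state recursively; a symbol fragment's start has no outgoing ε-edge, so its closure is just itself (size 1).
  y ∪ z → C = 1 + 1 + 1 = 3 (the new accept is not ε-reachable since no branch accepts ε)
  (y ∪ z)·x·x → same as the first factor's closure: C = 3

3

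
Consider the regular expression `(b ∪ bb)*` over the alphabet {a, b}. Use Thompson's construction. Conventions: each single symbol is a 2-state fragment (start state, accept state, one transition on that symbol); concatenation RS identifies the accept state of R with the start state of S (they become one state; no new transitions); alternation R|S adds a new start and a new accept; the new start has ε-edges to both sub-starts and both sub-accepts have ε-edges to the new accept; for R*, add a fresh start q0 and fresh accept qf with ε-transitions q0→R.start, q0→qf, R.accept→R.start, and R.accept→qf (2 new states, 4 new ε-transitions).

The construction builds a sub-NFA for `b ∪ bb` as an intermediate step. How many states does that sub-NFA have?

Fragment for `b ∪ bb`:
Each of the 3 symbol leaves contributes a 2-state fragment.
  bb : 3 states
  b ∪ bb : 7 states

7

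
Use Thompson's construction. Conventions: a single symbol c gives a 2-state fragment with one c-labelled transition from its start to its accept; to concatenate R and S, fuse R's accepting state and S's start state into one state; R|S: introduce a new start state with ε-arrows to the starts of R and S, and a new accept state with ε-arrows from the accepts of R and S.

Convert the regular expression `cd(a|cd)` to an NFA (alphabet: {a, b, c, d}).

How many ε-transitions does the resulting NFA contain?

4

Bottom-up over the parse tree:
Each of the 5 symbol leaves contributes 0 ε-transitions.
  cd → 0 ε-transitions
  a|cd → 4 ε-transitions
  cd(a|cd) → 4 ε-transitions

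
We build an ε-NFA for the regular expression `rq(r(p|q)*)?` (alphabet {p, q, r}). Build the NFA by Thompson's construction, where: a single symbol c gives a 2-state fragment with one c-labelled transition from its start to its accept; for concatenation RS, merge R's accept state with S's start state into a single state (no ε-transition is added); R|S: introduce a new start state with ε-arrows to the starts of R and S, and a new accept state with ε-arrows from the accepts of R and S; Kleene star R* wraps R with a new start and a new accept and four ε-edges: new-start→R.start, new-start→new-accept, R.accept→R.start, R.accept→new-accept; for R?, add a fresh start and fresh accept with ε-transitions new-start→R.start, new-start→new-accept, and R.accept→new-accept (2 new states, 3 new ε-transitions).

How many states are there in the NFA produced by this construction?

13

By structural recursion:
Each of the 5 symbol leaves contributes a 2-state fragment.
  p|q — 6 states
  (p|q)* — 8 states
  r(p|q)* — 9 states
  (r(p|q)*)? — 11 states
  rq(r(p|q)*)? — 13 states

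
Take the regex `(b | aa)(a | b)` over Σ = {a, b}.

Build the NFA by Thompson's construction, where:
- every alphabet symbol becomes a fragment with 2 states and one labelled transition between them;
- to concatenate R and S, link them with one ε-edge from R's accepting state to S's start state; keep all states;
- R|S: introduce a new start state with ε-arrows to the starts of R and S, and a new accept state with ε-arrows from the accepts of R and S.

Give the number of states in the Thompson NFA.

Building bottom-up:
Each of the 5 symbol leaves contributes a 2-state fragment.
  aa = 4 states
  b | aa = 8 states
  a | b = 6 states
  (b | aa)(a | b) = 14 states

14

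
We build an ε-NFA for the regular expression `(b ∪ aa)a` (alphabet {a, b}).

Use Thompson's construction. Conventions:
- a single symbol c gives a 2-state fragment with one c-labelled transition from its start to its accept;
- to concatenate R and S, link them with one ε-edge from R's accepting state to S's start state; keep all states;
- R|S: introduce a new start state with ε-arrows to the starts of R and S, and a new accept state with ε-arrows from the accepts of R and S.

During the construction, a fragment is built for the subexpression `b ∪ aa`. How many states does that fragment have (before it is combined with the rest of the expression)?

8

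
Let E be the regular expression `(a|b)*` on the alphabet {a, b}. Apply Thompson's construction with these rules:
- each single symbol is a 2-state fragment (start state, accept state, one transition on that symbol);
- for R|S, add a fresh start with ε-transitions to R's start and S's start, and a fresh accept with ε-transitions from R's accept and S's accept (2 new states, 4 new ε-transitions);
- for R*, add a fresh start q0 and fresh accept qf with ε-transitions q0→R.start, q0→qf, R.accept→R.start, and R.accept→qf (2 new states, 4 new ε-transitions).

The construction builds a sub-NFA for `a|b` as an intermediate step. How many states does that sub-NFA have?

Fragment for `a|b`:
Each of the 2 symbol leaves contributes a 2-state fragment.
  a|b : 6 states

6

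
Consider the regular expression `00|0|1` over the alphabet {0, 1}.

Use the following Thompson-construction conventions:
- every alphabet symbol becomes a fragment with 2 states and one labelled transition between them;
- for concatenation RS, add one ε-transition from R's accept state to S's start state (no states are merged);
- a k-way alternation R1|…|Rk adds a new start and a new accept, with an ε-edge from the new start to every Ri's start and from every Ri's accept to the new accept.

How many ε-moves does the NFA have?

Bottom-up over the parse tree:
Each of the 4 symbol leaves contributes 0 ε-transitions.
  00 — 1 ε-transition
  00|0|1 — 7 ε-transitions

7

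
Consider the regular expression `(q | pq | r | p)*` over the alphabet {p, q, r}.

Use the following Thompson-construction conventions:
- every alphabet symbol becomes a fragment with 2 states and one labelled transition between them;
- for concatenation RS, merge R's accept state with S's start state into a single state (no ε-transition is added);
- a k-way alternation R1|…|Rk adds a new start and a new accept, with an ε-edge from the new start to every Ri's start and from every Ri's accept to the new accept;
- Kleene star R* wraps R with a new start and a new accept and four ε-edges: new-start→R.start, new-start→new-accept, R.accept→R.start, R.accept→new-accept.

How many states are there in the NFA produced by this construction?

By structural recursion:
Each of the 5 symbol leaves contributes a 2-state fragment.
  pq : 3 states
  q | pq | r | p : 11 states
  (q | pq | r | p)* : 13 states

13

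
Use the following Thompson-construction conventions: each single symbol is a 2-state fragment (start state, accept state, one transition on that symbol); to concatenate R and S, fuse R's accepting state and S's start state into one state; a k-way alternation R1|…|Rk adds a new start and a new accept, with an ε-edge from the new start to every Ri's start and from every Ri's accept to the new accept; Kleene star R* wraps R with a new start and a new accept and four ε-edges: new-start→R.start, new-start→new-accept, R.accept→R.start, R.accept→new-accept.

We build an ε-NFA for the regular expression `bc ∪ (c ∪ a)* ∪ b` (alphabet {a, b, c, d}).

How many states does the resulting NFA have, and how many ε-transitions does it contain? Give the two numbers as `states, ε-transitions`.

By structural recursion:
Each of the 5 symbol leaves contributes 2 states and 0 ε-transitions.
  bc → 3 states, 0 ε-transitions
  c ∪ a → 6 states, 4 ε-transitions
  (c ∪ a)* → 8 states, 8 ε-transitions
  bc ∪ (c ∪ a)* ∪ b → 15 states, 14 ε-transitions

15, 14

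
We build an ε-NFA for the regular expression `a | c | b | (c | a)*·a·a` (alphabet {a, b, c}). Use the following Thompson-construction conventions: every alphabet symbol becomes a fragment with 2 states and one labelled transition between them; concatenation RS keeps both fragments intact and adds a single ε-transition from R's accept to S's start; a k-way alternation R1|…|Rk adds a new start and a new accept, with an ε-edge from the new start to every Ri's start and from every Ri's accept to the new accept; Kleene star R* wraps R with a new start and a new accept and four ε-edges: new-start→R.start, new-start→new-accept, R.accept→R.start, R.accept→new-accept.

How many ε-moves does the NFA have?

18

Recursing over subexpressions:
Each of the 7 symbol leaves contributes 0 ε-transitions.
  c | a → 4 ε-transitions
  (c | a)* → 8 ε-transitions
  (c | a)*·a·a → 10 ε-transitions
  a | c | b | (c | a)*·a·a → 18 ε-transitions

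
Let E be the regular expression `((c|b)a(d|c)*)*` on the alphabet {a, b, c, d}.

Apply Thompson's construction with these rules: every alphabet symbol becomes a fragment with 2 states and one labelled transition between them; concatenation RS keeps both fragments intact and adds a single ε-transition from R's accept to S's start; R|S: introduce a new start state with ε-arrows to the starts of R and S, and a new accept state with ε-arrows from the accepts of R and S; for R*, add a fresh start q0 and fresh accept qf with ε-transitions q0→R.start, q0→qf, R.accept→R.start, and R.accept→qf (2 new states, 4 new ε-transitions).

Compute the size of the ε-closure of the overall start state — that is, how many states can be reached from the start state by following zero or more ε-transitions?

5

Let C(F) = |ε-closure(F.start)| within fragment F, and note whether F accepts ε. Symbol fragments have C = 1 and do not accept ε. Then:
  c|b — |ε-closure| = 1 + 1 + 1 = 3 (the new accept is not ε-reachable since no branch accepts ε)
  d|c — |ε-closure| = 1 + 1 + 1 = 3 (the new accept is not ε-reachable since no branch accepts ε)
  (d|c)* — |ε-closure| = 1 (new start) + 3 (body) + 1 (new accept) = 5
  (c|b)a(d|c)* — |ε-closure| equals the left operand's closure size = 3 (its accept is not ε-reachable, so the closure stops there)
  ((c|b)a(d|c)*)* — the star's fresh start ε-reaches both the body's start and the fresh accept: |ε-closure| = 2 + 3 = 5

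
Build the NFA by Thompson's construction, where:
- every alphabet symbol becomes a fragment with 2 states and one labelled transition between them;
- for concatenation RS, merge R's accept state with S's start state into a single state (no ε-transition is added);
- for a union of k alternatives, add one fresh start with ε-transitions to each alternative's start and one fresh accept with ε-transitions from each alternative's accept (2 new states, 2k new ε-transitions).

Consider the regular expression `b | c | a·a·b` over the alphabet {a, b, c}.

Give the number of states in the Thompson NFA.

10

Building bottom-up:
Each of the 5 symbol leaves contributes a 2-state fragment.
  a·a·b = 4 states
  b | c | a·a·b = 10 states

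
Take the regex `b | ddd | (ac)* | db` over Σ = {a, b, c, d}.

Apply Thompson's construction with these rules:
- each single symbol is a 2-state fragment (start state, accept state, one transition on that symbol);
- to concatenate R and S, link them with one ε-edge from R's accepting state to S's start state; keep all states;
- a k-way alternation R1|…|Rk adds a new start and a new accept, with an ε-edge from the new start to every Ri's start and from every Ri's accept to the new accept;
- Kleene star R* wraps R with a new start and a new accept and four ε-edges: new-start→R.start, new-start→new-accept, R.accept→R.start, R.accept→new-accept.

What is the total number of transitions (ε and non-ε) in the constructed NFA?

Building bottom-up:
Each of the 8 symbol leaves contributes 1 transition (1 symbol, 0 ε).
  ddd = 5 transitions (3 symbol, 2 ε)
  ac = 3 transitions (2 symbol, 1 ε)
  (ac)* = 7 transitions (2 symbol, 5 ε)
  db = 3 transitions (2 symbol, 1 ε)
  b | ddd | (ac)* | db = 24 transitions (8 symbol, 16 ε)

24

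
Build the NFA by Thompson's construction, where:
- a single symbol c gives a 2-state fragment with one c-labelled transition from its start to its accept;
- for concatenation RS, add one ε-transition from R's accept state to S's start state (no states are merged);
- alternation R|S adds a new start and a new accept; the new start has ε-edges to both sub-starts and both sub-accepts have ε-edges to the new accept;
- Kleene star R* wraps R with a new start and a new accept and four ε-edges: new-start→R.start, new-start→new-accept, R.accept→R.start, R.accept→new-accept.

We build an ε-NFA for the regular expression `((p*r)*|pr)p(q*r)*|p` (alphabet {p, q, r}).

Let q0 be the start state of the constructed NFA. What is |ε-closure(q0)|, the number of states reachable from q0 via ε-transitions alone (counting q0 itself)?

Let C(F) = |ε-closure(F.start)| within fragment F, and note whether F accepts ε. Symbol fragments have C = 1 and do not accept ε. Then:
  p* → the star's fresh start ε-reaches both the body's start and the fresh accept: |ε-closure| = 2 + 1 = 3
  p*r → |ε-closure| = 3 + 1 = 4 (closure spills across the concat boundary because the left factor accepts ε)
  (p*r)* → new start has ε-edges to the inner start and to the new accept, so |ε-closure| = 2 + 4 = 6
  pr → |ε-closure| equals the left operand's closure size = 1 (its accept is not ε-reachable, so the closure stops there)
  (p*r)*|pr → |ε-closure| = 1 (new start) + (6 + 1) + 1 (new accept, since some branch ε-reaches its own accept) = 9
  q* → new start has ε-edges to the inner start and to the new accept, so |ε-closure| = 2 + 1 = 3
  q*r → |ε-closure| = 3 + 1 = 4 (closure spills across the concat boundary because the left factor accepts ε)
  (q*r)* → |ε-closure| = 1 (new start) + 4 (body) + 1 (new accept) = 6
  ((p*r)*|pr)p(q*r)* → |ε-closure| = 9 + 1 = 10 (closure spills across the concat boundary because the left factor accepts ε)
  ((p*r)*|pr)p(q*r)*|p → new start ε-reaches every alternative's start; none of them accept ε, so the new accept is not reached: |ε-closure| = 1 + 10 + 1 = 12

12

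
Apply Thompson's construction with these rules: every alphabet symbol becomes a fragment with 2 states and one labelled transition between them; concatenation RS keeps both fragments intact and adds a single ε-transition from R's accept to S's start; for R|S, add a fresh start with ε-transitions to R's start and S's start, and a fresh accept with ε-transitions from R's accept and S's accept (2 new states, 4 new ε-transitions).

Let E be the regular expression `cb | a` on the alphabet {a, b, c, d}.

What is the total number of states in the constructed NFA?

8

Building bottom-up:
Each of the 3 symbol leaves contributes a 2-state fragment.
  cb = 4 states
  cb | a = 8 states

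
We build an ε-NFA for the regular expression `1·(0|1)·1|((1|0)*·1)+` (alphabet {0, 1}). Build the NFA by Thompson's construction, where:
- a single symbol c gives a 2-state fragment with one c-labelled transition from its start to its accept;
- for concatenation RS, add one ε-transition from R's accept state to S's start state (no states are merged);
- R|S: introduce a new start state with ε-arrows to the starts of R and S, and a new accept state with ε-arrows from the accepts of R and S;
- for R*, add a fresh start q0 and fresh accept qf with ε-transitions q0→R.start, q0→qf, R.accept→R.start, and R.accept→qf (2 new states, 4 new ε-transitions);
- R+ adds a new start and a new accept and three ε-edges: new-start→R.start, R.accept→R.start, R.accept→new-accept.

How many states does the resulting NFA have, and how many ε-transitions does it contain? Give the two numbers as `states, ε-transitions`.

By structural recursion:
Each of the 7 symbol leaves contributes 2 states and 0 ε-transitions.
  0|1 = 6 states, 4 ε-transitions
  1·(0|1)·1 = 10 states, 6 ε-transitions
  1|0 = 6 states, 4 ε-transitions
  (1|0)* = 8 states, 8 ε-transitions
  (1|0)*·1 = 10 states, 9 ε-transitions
  ((1|0)*·1)+ = 12 states, 12 ε-transitions
  1·(0|1)·1|((1|0)*·1)+ = 24 states, 22 ε-transitions

24, 22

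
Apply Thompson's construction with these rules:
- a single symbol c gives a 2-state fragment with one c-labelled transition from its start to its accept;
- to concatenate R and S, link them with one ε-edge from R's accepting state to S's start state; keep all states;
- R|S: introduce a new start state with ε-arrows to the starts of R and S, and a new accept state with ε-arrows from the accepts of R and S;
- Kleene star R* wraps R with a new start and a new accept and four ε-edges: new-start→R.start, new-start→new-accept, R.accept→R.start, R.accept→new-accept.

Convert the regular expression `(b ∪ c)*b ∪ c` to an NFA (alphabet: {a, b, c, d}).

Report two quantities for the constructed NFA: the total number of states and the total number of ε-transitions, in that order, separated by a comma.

14, 13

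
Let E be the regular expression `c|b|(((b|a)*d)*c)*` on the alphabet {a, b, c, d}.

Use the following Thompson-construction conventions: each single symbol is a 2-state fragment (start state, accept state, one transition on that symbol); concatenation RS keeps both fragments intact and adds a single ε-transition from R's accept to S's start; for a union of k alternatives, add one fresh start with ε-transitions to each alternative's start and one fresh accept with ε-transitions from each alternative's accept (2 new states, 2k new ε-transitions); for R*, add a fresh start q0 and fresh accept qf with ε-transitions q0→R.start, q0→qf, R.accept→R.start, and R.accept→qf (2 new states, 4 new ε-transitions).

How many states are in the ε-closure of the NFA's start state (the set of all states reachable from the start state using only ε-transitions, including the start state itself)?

15

Compute the ε-closure size of each fragment's start state recursively; a symbol fragment's start has no outgoing ε-edge, so its closure is just itself (size 1).
  b|a — |closure| = 1 + 1 + 1 = 3 (the new accept is not ε-reachable since no branch accepts ε)
  (b|a)* — |closure| = 1 (new start) + 3 (body) + 1 (new accept) = 5
  (b|a)*d — |closure| = 5 + 1 = 6 (closure spills across the concat boundary because the left factor accepts ε)
  ((b|a)*d)* — |closure| = 1 (new start) + 6 (body) + 1 (new accept) = 8
  ((b|a)*d)*c — |closure| = 8 + 1 = 9 (closure spills across the concat boundary because the left factor accepts ε)
  (((b|a)*d)*c)* — |closure| = 1 (new start) + 9 (body) + 1 (new accept) = 11
  c|b|(((b|a)*d)*c)* — new start ε-reaches every alternative's start; at least one alternative accepts ε, so the union's new accept is reached too: |closure| = 1 + 1 + 1 + 11 + 1 = 15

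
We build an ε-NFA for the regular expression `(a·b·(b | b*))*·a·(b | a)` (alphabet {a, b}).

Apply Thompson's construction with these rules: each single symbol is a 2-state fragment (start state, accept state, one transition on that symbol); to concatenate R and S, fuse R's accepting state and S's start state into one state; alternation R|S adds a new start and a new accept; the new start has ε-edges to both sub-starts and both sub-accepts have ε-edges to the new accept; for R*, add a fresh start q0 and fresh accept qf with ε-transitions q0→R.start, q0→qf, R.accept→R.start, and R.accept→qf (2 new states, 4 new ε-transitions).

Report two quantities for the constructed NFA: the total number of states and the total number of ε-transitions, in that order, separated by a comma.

Building bottom-up:
Each of the 7 symbol leaves contributes 2 states and 0 ε-transitions.
  b* : 4 states, 4 ε-transitions
  b | b* : 8 states, 8 ε-transitions
  a·b·(b | b*) : 10 states, 8 ε-transitions
  (a·b·(b | b*))* : 12 states, 12 ε-transitions
  b | a : 6 states, 4 ε-transitions
  (a·b·(b | b*))*·a·(b | a) : 18 states, 16 ε-transitions

18, 16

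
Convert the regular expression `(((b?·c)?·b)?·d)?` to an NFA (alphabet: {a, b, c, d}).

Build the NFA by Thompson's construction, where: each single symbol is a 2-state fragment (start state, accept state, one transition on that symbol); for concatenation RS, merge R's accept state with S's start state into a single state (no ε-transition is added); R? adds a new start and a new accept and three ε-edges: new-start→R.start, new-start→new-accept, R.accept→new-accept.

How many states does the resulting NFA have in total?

13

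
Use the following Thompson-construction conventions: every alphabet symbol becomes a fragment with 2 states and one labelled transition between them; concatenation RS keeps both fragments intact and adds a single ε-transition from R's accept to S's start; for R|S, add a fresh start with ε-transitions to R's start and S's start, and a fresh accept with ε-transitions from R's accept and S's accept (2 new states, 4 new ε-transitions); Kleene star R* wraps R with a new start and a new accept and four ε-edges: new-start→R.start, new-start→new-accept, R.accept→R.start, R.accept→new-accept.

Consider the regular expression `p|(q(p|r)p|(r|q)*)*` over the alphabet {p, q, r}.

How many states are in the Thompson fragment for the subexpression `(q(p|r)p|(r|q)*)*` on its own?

Fragment for `(q(p|r)p|(r|q)*)*`:
Each of the 6 symbol leaves contributes a 2-state fragment.
  p|r : 6 states
  q(p|r)p : 10 states
  r|q : 6 states
  (r|q)* : 8 states
  q(p|r)p|(r|q)* : 20 states
  (q(p|r)p|(r|q)*)* : 22 states

22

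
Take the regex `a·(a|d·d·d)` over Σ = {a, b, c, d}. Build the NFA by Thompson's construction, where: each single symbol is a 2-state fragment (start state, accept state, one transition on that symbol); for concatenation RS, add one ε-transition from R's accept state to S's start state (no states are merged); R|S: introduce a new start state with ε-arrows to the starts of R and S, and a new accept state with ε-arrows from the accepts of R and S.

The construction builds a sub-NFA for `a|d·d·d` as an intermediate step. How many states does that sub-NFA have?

Fragment for `a|d·d·d`:
Each of the 4 symbol leaves contributes a 2-state fragment.
  d·d·d = 6 states
  a|d·d·d = 10 states

10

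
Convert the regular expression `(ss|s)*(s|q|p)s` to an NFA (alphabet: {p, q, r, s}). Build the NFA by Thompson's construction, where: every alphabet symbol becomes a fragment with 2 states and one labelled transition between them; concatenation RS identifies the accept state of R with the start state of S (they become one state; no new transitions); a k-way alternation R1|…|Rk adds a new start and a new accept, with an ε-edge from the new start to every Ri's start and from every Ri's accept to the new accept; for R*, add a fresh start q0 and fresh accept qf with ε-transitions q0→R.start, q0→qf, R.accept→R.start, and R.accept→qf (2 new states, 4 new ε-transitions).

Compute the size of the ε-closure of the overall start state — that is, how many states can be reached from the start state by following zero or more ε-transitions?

Let C(F) = |ε-closure(F.start)| within fragment F, and note whether F accepts ε. Symbol fragments have C = 1 and do not accept ε. Then:
  ss — C equals the left operand's closure size = 1 (its accept is not ε-reachable, so the closure stops there)
  ss|s — C = 1 + 1 + 1 = 3 (the new accept is not ε-reachable since no branch accepts ε)
  (ss|s)* — the star's fresh start ε-reaches both the body's start and the fresh accept: C = 2 + 3 = 5
  s|q|p — new start ε-reaches every alternative's start; none of them accept ε, so the new accept is not reached: C = 1 + 1 + 1 + 1 = 4
  (ss|s)*(s|q|p)s — the left operand accepts ε, so the closure extends into the next operand (the shared merged state is already counted); C = 5 + (4−1) = 8

8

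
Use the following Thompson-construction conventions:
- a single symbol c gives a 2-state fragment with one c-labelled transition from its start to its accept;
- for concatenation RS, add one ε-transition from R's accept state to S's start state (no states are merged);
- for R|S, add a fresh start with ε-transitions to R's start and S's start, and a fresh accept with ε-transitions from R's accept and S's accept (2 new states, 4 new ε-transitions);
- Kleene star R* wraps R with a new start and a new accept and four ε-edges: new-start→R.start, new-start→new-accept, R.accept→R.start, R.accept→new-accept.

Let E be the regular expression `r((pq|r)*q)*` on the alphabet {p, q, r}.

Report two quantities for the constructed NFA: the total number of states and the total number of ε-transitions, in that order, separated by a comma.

16, 15

Per subexpression:
Each of the 5 symbol leaves contributes 2 states and 0 ε-transitions.
  pq — 4 states, 1 ε-transition
  pq|r — 8 states, 5 ε-transitions
  (pq|r)* — 10 states, 9 ε-transitions
  (pq|r)*q — 12 states, 10 ε-transitions
  ((pq|r)*q)* — 14 states, 14 ε-transitions
  r((pq|r)*q)* — 16 states, 15 ε-transitions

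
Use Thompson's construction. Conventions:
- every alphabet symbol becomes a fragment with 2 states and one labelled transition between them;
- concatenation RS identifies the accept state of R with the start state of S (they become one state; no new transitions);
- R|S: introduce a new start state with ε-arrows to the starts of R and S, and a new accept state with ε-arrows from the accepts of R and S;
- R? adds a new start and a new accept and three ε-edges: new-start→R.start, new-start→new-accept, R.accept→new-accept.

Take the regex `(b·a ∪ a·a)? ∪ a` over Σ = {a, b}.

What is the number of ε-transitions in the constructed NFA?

By structural recursion:
Each of the 5 symbol leaves contributes 0 ε-transitions.
  b·a = 0 ε-transitions
  a·a = 0 ε-transitions
  b·a ∪ a·a = 4 ε-transitions
  (b·a ∪ a·a)? = 7 ε-transitions
  (b·a ∪ a·a)? ∪ a = 11 ε-transitions

11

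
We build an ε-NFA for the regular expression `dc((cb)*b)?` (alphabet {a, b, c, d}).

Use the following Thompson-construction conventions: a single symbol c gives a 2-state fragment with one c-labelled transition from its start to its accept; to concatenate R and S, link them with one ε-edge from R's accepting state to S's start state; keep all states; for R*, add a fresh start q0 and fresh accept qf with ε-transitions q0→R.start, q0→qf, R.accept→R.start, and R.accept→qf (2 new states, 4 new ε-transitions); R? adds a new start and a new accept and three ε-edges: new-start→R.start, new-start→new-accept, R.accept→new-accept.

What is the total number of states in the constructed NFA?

Per subexpression:
Each of the 5 symbol leaves contributes a 2-state fragment.
  cb — 4 states
  (cb)* — 6 states
  (cb)*b — 8 states
  ((cb)*b)? — 10 states
  dc((cb)*b)? — 14 states

14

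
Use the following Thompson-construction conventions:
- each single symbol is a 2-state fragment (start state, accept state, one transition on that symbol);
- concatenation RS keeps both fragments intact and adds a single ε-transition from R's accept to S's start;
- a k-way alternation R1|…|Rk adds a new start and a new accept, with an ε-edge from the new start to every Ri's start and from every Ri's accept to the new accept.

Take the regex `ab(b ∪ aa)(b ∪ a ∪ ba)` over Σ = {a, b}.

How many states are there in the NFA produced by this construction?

Building bottom-up:
Each of the 9 symbol leaves contributes a 2-state fragment.
  aa : 4 states
  b ∪ aa : 8 states
  ba : 4 states
  b ∪ a ∪ ba : 10 states
  ab(b ∪ aa)(b ∪ a ∪ ba) : 22 states

22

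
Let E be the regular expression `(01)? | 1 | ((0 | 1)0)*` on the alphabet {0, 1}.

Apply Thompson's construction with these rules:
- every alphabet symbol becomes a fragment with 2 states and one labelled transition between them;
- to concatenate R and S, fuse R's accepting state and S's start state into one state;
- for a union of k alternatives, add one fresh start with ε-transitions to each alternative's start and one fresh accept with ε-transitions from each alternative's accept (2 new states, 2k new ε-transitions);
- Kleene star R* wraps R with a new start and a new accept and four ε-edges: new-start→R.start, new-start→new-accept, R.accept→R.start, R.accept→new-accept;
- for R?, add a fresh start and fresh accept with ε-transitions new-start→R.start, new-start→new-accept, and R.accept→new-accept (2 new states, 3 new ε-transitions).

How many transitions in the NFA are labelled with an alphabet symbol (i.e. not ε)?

6

Bottom-up over the parse tree:
Each of the 6 symbol leaves contributes exactly 1 symbol transition.
  01 = 2 symbol transitions
  (01)? = 2 symbol transitions
  0 | 1 = 2 symbol transitions
  (0 | 1)0 = 3 symbol transitions
  ((0 | 1)0)* = 3 symbol transitions
  (01)? | 1 | ((0 | 1)0)* = 6 symbol transitions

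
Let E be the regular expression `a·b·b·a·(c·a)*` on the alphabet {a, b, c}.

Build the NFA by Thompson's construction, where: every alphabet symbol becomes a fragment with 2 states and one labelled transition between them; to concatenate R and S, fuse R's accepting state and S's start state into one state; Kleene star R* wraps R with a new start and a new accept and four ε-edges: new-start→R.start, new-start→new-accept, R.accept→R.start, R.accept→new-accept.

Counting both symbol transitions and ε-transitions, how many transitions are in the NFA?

10

Per subexpression:
Each of the 6 symbol leaves contributes 1 transition (1 symbol, 0 ε).
  c·a → 2 transitions (2 symbol, 0 ε)
  (c·a)* → 6 transitions (2 symbol, 4 ε)
  a·b·b·a·(c·a)* → 10 transitions (6 symbol, 4 ε)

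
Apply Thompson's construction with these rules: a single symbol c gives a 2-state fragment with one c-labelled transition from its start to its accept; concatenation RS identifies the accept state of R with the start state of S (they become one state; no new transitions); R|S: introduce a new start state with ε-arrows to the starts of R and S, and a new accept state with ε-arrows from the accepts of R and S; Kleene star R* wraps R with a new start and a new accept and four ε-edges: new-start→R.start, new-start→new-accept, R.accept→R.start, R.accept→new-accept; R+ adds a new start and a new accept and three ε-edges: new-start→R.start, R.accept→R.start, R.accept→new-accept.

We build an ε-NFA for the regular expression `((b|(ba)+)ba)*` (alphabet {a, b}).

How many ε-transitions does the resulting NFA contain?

11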